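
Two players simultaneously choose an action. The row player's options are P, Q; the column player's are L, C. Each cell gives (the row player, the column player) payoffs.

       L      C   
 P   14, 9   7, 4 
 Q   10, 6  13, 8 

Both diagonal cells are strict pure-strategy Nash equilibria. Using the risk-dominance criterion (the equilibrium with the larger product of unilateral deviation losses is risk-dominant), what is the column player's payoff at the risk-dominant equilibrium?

At (P, L): the row player loses 14 − 10 = 4 by deviating; the column player loses 9 − 4 = 5. Product = 4·5 = 20.
At (Q, C): the row player loses 13 − 7 = 6 by deviating; the column player loses 8 − 6 = 2. Product = 6·2 = 12.
20 > 12, so (P, L) is risk-dominant. The column player's payoff there is 9.

9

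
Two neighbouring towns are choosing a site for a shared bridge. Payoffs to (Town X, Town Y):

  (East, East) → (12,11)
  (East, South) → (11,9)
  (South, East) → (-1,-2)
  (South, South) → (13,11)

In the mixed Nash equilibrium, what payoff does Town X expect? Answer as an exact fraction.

167/15

Town Y mixes with probability q on East, chosen so Town X is indifferent: 12q + 11(1−q) = (-1)q + 13(1−q) gives q = 2/15.
Town X's expected payoff (from either row, since indifferent) is 12·2/15 + 11·13/15 = 167/15.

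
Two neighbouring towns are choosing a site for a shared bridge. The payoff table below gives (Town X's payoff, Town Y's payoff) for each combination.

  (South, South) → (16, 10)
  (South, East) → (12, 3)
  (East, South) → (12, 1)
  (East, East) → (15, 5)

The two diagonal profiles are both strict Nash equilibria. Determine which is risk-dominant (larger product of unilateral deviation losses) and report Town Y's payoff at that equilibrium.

10

At both South: Town X loses 16 − 12 = 4 by deviating; Town Y loses 10 − 3 = 7. Product = 4·7 = 28.
At both East: Town X loses 15 − 12 = 3 by deviating; Town Y loses 5 − 1 = 4. Product = 3·4 = 12.
28 > 12, so both South is risk-dominant. Town Y's payoff there is 10.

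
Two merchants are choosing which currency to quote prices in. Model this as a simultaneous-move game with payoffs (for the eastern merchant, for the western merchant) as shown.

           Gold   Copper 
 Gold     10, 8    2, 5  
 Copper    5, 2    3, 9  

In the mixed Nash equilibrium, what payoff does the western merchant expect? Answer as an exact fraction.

31/5

The eastern merchant mixes with probability p on Gold, chosen so the western merchant is indifferent: 8p + 2(1−p) = 5p + 9(1−p) gives p = 7/10.
The western merchant's expected payoff is 8·7/10 + 2·3/10 = 31/5.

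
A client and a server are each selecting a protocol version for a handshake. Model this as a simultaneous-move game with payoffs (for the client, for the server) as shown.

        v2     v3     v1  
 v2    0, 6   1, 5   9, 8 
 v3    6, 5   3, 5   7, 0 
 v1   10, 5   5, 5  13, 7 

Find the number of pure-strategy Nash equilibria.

Both v1: the client gets 13 (best alternative 9); the server gets 7 (best alternative 5). Neither deviates — NE.
Both v2 is not a NE: the client would switch to v1 (10 > 0).
No other cell survives both best-response checks, so there is 1 pure NE.

1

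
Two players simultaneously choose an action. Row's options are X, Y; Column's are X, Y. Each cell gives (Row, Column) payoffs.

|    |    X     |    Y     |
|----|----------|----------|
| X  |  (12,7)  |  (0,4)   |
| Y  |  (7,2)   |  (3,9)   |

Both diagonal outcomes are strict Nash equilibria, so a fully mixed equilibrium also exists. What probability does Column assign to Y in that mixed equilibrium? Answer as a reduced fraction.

Column's mix q on X must make Row indifferent between X and Y.
Row's payoff from X: 12q + 0(1−q). From Y: 7q + 3(1−q).
Set equal: 5q = 3(1−q) → q = 3/8.
Probability on Y is 1 − 3/8 = 5/8.

5/8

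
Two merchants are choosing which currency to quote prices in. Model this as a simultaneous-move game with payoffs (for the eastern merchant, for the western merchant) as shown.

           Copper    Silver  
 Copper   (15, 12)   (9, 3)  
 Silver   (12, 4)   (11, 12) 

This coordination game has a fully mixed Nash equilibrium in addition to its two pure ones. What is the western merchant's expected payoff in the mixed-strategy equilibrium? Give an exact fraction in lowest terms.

The eastern merchant mixes with probability p on Copper, chosen so the western merchant is indifferent: 12p + 4(1−p) = 3p + 12(1−p) gives p = 8/17.
The western merchant's expected payoff is 12·8/17 + 4·9/17 = 132/17.

132/17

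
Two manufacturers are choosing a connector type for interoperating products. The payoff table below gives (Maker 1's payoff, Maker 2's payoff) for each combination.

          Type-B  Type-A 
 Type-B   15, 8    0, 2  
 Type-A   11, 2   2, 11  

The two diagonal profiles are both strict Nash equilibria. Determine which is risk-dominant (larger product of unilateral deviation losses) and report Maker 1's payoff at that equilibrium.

15

At both Type-B: Maker 1 loses 15 − 11 = 4 by deviating; Maker 2 loses 8 − 2 = 6. Product = 4·6 = 24.
At both Type-A: Maker 1 loses 2 − 0 = 2 by deviating; Maker 2 loses 11 − 2 = 9. Product = 2·9 = 18.
24 > 18, so both Type-B is risk-dominant. Maker 1's payoff there is 15.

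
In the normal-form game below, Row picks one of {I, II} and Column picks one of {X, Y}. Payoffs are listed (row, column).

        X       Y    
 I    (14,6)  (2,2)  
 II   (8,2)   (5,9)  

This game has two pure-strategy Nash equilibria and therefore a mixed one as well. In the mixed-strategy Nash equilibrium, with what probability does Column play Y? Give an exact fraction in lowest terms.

2/3

Column's mix q on X must make Row indifferent between I and II.
Row's payoff from I: 14q + 2(1−q). From II: 8q + 5(1−q).
Set equal: 6q = 3(1−q) → q = 3/9 = 1/3.
Probability on Y is 1 − 1/3 = 2/3.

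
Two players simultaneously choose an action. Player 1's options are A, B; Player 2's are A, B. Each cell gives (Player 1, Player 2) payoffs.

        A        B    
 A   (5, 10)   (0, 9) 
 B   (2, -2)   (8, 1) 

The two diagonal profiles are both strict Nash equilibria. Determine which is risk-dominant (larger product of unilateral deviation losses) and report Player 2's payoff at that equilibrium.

1

At both A: Player 1 loses 5 − 2 = 3 by deviating; Player 2 loses 10 − 9 = 1. Product = 3·1 = 3.
At both B: Player 1 loses 8 − 0 = 8 by deviating; Player 2 loses 1 − (-2) = 3. Product = 8·3 = 24.
24 > 3, so both B is risk-dominant. Player 2's payoff there is 1.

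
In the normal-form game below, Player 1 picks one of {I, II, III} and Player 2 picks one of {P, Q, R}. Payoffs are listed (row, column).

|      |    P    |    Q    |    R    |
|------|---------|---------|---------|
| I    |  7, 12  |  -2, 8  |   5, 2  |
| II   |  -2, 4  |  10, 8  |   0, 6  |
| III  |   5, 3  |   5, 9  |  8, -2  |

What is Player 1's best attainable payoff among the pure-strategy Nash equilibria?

10

(I, P) is a pure NE (Player 1: 7 ≥ 5; Player 2: 12 ≥ 8). Player 1 gets 7.
(II, Q) is a pure NE (Player 1: 10 ≥ 5; Player 2: 8 ≥ 6). Player 1 gets 10.
Every other cell has a profitable deviation for at least one player. Highest of {7, 10} is 10.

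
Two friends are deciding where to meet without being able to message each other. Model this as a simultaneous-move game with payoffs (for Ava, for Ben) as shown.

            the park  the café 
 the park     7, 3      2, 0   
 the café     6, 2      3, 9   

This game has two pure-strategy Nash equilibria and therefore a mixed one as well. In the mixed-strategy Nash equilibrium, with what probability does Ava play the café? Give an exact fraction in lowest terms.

3/10

Ava's mix p on the park must make Ben indifferent between the park and the café.
Ben's payoff from the park: 3p + 2(1−p). From the café: 0p + 9(1−p).
Set equal: 3p = 7(1−p) → p = 7/10.
Probability on the café is 1 − 7/10 = 3/10.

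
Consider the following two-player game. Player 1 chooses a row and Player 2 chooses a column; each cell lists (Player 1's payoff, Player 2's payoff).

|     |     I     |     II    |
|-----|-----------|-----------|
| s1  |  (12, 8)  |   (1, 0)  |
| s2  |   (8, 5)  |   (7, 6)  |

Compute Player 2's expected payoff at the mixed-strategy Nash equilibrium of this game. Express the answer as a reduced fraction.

Player 1 mixes with probability p on s1, chosen so Player 2 is indifferent: 8p + 5(1−p) = 0p + 6(1−p) gives p = 1/9.
Player 2's expected payoff is 8·1/9 + 5·8/9 = 16/3.

16/3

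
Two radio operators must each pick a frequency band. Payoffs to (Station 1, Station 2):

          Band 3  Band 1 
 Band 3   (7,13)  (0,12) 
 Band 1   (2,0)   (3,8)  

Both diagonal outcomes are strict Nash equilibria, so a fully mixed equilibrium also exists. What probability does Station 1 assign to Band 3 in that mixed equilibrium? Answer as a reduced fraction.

8/9

Station 1's mix p on Band 3 must make Station 2 indifferent between Band 3 and Band 1.
Station 2's payoff from Band 3: 13p + 0(1−p). From Band 1: 12p + 8(1−p).
Set equal: 1p = 8(1−p) → p = 8/9.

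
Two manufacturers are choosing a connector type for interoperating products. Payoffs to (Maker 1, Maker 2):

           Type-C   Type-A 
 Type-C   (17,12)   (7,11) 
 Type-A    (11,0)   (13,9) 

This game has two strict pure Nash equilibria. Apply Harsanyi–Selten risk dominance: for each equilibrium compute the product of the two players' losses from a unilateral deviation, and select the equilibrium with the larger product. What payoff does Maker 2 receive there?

At both Type-C: Maker 1 loses 17 − 11 = 6 by deviating; Maker 2 loses 12 − 11 = 1. Product = 6·1 = 6.
At both Type-A: Maker 1 loses 13 − 7 = 6 by deviating; Maker 2 loses 9 − 0 = 9. Product = 6·9 = 54.
54 > 6, so both Type-A is risk-dominant. Maker 2's payoff there is 9.

9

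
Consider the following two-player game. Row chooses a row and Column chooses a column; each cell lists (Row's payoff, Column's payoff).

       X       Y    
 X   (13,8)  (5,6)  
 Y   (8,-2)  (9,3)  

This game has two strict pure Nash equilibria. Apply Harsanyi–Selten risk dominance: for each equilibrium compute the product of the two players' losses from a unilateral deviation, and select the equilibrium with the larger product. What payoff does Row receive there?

9

At both X: Row loses 13 − 8 = 5 by deviating; Column loses 8 − 6 = 2. Product = 5·2 = 10.
At both Y: Row loses 9 − 5 = 4 by deviating; Column loses 3 − (-2) = 5. Product = 4·5 = 20.
20 > 10, so both Y is risk-dominant. Row's payoff there is 9.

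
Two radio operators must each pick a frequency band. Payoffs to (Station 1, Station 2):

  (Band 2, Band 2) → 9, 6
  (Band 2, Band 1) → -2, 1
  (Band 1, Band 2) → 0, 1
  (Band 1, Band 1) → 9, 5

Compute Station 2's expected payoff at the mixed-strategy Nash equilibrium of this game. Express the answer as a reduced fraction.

29/9

Station 1 mixes with probability p on Band 2, chosen so Station 2 is indifferent: 6p + 1(1−p) = 1p + 5(1−p) gives p = 4/9.
Station 2's expected payoff is 6·4/9 + 1·5/9 = 29/9.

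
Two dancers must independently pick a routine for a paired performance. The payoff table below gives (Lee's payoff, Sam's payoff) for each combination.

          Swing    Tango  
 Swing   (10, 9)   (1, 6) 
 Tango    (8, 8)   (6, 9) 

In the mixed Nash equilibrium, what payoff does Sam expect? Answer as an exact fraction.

Lee mixes with probability p on Swing, chosen so Sam is indifferent: 9p + 8(1−p) = 6p + 9(1−p) gives p = 1/4.
Sam's expected payoff is 9·1/4 + 8·3/4 = 33/4.

33/4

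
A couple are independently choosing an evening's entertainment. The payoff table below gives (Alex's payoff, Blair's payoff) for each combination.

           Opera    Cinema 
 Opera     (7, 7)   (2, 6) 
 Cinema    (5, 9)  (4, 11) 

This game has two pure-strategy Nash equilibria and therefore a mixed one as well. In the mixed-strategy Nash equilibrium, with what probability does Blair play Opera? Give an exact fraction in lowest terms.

Blair's mix q on Opera must make Alex indifferent between Opera and Cinema.
Alex's payoff from Opera: 7q + 2(1−q). From Cinema: 5q + 4(1−q).
Set equal: 2q = 2(1−q) → q = 2/4 = 1/2.

1/2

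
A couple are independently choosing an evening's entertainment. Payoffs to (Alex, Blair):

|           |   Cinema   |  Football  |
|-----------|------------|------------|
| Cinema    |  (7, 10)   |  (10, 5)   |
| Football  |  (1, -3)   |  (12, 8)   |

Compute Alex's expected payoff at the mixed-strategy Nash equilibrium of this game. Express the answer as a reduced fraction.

Blair mixes with probability q on Cinema, chosen so Alex is indifferent: 7q + 10(1−q) = 1q + 12(1−q) gives q = 1/4.
Alex's expected payoff (from either row, since indifferent) is 7·1/4 + 10·3/4 = 37/4.

37/4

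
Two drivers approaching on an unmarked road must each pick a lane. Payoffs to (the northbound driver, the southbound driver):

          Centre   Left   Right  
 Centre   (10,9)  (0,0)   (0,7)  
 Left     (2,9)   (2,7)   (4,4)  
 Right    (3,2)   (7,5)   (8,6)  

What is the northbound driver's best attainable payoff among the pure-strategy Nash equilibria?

Both Centre is a pure NE (the northbound driver: 10 ≥ 3; the southbound driver: 9 ≥ 7). The northbound driver gets 10.
Both Right is a pure NE (the northbound driver: 8 ≥ 4; the southbound driver: 6 ≥ 5). The northbound driver gets 8.
Every other cell has a profitable deviation for at least one player. Highest of {10, 8} is 10.

10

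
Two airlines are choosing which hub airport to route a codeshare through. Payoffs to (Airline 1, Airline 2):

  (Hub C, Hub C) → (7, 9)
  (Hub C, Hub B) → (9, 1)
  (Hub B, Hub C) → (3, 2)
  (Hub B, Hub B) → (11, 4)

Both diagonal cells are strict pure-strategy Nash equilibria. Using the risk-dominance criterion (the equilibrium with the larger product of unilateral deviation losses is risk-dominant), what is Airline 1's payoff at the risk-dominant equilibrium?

7

At both Hub C: Airline 1 loses 7 − 3 = 4 by deviating; Airline 2 loses 9 − 1 = 8. Product = 4·8 = 32.
At both Hub B: Airline 1 loses 11 − 9 = 2 by deviating; Airline 2 loses 4 − 2 = 2. Product = 2·2 = 4.
32 > 4, so both Hub C is risk-dominant. Airline 1's payoff there is 7.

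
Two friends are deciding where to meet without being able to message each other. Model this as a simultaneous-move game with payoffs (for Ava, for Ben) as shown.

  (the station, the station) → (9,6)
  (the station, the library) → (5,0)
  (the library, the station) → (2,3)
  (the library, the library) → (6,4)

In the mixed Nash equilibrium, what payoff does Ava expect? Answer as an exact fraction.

Ben mixes with probability q on the station, chosen so Ava is indifferent: 9q + 5(1−q) = 2q + 6(1−q) gives q = 1/8.
Ava's expected payoff (from either row, since indifferent) is 9·1/8 + 5·7/8 = 11/2.

11/2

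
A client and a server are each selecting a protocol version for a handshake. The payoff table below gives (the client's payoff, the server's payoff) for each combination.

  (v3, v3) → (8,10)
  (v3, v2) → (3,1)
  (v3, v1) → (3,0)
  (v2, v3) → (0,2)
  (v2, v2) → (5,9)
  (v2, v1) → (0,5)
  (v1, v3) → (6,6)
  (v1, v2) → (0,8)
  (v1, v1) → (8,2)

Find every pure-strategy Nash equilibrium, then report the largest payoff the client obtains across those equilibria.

Both v3 is a pure NE (the client: 8 ≥ 6; the server: 10 ≥ 1). The client gets 8.
Both v2 is a pure NE (the client: 5 ≥ 3; the server: 9 ≥ 5). The client gets 5.
Every other cell has a profitable deviation for at least one player. Highest of {8, 5} is 8.

8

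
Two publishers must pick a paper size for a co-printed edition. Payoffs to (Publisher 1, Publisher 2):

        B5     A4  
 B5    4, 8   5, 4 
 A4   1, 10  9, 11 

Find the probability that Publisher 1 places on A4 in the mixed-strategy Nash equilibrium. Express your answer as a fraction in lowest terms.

Publisher 1's mix p on B5 must make Publisher 2 indifferent between B5 and A4.
Publisher 2's payoff from B5: 8p + 10(1−p). From A4: 4p + 11(1−p).
Set equal: 4p = 1(1−p) → p = 1/5.
Probability on A4 is 1 − 1/5 = 4/5.

4/5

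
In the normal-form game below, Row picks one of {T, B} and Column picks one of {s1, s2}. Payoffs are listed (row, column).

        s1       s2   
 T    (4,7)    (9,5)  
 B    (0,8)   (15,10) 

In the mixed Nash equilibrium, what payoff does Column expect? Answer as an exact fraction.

Row mixes with probability p on T, chosen so Column is indifferent: 7p + 8(1−p) = 5p + 10(1−p) gives p = 1/2.
Column's expected payoff is 7·1/2 + 8·1/2 = 15/2.

15/2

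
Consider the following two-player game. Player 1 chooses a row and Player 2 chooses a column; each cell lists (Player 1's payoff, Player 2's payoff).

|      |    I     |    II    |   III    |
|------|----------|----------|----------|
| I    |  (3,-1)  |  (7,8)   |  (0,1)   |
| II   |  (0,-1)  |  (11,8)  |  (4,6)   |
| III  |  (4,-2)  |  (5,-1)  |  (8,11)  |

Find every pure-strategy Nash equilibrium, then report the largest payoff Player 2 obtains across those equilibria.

Both II is a pure NE (Player 1: 11 ≥ 7; Player 2: 8 ≥ 6). Player 2 gets 8.
Both III is a pure NE (Player 1: 8 ≥ 4; Player 2: 11 ≥ -1). Player 2 gets 11.
Every other cell has a profitable deviation for at least one player. Highest of {8, 11} is 11.

11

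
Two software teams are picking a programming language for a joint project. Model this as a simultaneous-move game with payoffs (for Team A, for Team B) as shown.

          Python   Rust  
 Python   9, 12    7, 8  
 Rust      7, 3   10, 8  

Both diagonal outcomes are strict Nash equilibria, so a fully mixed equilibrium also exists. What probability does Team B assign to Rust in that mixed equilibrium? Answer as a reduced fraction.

2/5

Team B's mix q on Python must make Team A indifferent between Python and Rust.
Team A's payoff from Python: 9q + 7(1−q). From Rust: 7q + 10(1−q).
Set equal: 2q = 3(1−q) → q = 3/5.
Probability on Rust is 1 − 3/5 = 2/5.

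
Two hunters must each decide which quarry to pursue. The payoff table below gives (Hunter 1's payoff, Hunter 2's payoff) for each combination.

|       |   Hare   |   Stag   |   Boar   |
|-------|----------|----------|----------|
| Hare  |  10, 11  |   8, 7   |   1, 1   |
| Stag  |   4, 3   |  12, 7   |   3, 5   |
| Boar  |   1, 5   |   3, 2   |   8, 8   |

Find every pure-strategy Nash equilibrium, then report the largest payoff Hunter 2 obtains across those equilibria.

Both Hare is a pure NE (Hunter 1: 10 ≥ 4; Hunter 2: 11 ≥ 7). Hunter 2 gets 11.
Both Stag is a pure NE (Hunter 1: 12 ≥ 8; Hunter 2: 7 ≥ 5). Hunter 2 gets 7.
Both Boar is a pure NE (Hunter 1: 8 ≥ 3; Hunter 2: 8 ≥ 5). Hunter 2 gets 8.
Every other cell has a profitable deviation for at least one player. Highest of {11, 7, 8} is 11.

11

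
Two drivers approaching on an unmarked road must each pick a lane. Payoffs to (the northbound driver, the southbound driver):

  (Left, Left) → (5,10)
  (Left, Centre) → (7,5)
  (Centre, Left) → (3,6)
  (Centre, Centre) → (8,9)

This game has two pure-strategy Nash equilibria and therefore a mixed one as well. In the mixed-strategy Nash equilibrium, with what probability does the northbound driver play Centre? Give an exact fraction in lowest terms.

The northbound driver's mix p on Left must make the southbound driver indifferent between Left and Centre.
The southbound driver's payoff from Left: 10p + 6(1−p). From Centre: 5p + 9(1−p).
Set equal: 5p = 3(1−p) → p = 3/8.
Probability on Centre is 1 − 3/8 = 5/8.

5/8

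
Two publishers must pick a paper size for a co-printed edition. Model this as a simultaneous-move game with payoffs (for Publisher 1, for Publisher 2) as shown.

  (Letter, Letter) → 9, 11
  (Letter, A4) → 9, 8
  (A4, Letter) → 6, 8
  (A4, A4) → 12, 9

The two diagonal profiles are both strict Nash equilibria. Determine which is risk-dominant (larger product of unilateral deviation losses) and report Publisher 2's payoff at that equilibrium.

At both Letter: Publisher 1 loses 9 − 6 = 3 by deviating; Publisher 2 loses 11 − 8 = 3. Product = 3·3 = 9.
At both A4: Publisher 1 loses 12 − 9 = 3 by deviating; Publisher 2 loses 9 − 8 = 1. Product = 3·1 = 3.
9 > 3, so both Letter is risk-dominant. Publisher 2's payoff there is 11.

11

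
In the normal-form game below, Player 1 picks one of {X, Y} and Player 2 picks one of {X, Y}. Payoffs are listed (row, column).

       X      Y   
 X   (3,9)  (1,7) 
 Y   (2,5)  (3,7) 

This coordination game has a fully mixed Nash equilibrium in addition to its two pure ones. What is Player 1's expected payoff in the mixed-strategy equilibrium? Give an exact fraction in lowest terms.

7/3

Player 2 mixes with probability q on X, chosen so Player 1 is indifferent: 3q + 1(1−q) = 2q + 3(1−q) gives q = 2/3.
Player 1's expected payoff (from either row, since indifferent) is 3·2/3 + 1·1/3 = 7/3.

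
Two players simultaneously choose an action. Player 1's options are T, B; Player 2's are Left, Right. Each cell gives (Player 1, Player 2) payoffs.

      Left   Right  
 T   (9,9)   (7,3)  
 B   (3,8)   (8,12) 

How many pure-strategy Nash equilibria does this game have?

(T, Left): Player 1 gets 9 (best alternative 3); Player 2 gets 9 (best alternative 3). Neither deviates — NE.
(B, Right): Player 1 gets 8 (best alternative 7); Player 2 gets 12 (best alternative 8). Neither deviates — NE.
(T, Right) is not a NE: Player 1 would switch to B (8 > 7).
No other cell survives both best-response checks, so there are 2 pure NE.

2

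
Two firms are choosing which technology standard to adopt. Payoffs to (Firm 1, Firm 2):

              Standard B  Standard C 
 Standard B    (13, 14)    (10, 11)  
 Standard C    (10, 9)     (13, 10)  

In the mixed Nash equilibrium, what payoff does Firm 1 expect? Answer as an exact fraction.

23/2

Firm 2 mixes with probability q on Standard B, chosen so Firm 1 is indifferent: 13q + 10(1−q) = 10q + 13(1−q) gives q = 1/2.
Firm 1's expected payoff (from either row, since indifferent) is 13·1/2 + 10·1/2 = 23/2.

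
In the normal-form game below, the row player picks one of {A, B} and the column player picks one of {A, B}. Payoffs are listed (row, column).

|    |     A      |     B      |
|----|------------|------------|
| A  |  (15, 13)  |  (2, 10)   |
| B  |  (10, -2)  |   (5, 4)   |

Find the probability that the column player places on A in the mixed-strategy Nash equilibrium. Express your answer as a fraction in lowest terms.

3/8

The column player's mix q on A must make the row player indifferent between A and B.
The row player's payoff from A: 15q + 2(1−q). From B: 10q + 5(1−q).
Set equal: 5q = 3(1−q) → q = 3/8.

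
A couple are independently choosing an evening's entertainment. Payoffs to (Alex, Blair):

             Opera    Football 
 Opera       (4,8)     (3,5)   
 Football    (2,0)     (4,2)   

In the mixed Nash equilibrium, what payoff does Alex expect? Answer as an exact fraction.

Blair mixes with probability q on Opera, chosen so Alex is indifferent: 4q + 3(1−q) = 2q + 4(1−q) gives q = 1/3.
Alex's expected payoff (from either row, since indifferent) is 4·1/3 + 3·2/3 = 10/3.

10/3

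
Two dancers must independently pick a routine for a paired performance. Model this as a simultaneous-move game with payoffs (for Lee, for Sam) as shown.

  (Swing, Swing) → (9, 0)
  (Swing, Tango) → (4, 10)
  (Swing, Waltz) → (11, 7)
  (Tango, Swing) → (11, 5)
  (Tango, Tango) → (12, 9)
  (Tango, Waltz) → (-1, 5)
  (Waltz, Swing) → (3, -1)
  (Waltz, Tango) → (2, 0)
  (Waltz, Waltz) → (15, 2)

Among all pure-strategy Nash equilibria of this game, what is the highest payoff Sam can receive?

Both Tango is a pure NE (Lee: 12 ≥ 4; Sam: 9 ≥ 5). Sam gets 9.
Both Waltz is a pure NE (Lee: 15 ≥ 11; Sam: 2 ≥ 0). Sam gets 2.
Every other cell has a profitable deviation for at least one player. Highest of {9, 2} is 9.

9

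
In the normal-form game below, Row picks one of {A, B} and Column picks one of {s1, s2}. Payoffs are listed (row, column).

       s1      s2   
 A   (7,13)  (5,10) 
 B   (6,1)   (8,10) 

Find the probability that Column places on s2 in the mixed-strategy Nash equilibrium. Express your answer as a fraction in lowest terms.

Column's mix q on s1 must make Row indifferent between A and B.
Row's payoff from A: 7q + 5(1−q). From B: 6q + 8(1−q).
Set equal: 1q = 3(1−q) → q = 3/4.
Probability on s2 is 1 − 3/4 = 1/4.

1/4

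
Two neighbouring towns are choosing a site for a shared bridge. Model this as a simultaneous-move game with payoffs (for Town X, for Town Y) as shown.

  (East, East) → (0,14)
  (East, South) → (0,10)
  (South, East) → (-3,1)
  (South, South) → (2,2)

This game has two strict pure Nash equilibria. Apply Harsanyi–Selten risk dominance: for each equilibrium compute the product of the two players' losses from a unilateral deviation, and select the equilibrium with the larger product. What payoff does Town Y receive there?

At both East: Town X loses 0 − (-3) = 3 by deviating; Town Y loses 14 − 10 = 4. Product = 3·4 = 12.
At both South: Town X loses 2 − 0 = 2 by deviating; Town Y loses 2 − 1 = 1. Product = 2·1 = 2.
12 > 2, so both East is risk-dominant. Town Y's payoff there is 14.

14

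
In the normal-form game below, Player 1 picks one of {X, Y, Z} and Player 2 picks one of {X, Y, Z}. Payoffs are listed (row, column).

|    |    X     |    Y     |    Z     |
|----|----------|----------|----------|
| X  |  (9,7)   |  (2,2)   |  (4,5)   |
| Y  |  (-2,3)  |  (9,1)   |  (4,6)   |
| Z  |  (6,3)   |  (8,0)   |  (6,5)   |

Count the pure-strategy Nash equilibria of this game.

2

Both X: Player 1 gets 9 (best alternative 6); Player 2 gets 7 (best alternative 5). Neither deviates — NE.
Both Z: Player 1 gets 6 (best alternative 4); Player 2 gets 5 (best alternative 3). Neither deviates — NE.
Both Y is not a NE: Player 2 would switch to Z (6 > 1).
No other cell survives both best-response checks, so there are 2 pure NE.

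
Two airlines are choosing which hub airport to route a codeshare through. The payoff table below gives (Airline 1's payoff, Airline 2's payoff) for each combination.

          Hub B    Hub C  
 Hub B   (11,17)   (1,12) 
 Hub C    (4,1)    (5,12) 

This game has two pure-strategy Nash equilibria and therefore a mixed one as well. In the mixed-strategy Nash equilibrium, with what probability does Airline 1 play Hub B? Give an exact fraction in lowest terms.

Airline 1's mix p on Hub B must make Airline 2 indifferent between Hub B and Hub C.
Airline 2's payoff from Hub B: 17p + 1(1−p). From Hub C: 12p + 12(1−p).
Set equal: 5p = 11(1−p) → p = 11/16.

11/16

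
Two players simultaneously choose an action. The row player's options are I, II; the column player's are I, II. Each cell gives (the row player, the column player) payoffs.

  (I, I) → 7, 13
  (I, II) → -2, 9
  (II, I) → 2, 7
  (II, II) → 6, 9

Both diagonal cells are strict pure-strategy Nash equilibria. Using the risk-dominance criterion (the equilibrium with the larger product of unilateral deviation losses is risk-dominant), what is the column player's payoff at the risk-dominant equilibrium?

At both I: the row player loses 7 − 2 = 5 by deviating; the column player loses 13 − 9 = 4. Product = 5·4 = 20.
At both II: the row player loses 6 − (-2) = 8 by deviating; the column player loses 9 − 7 = 2. Product = 8·2 = 16.
20 > 16, so both I is risk-dominant. The column player's payoff there is 13.

13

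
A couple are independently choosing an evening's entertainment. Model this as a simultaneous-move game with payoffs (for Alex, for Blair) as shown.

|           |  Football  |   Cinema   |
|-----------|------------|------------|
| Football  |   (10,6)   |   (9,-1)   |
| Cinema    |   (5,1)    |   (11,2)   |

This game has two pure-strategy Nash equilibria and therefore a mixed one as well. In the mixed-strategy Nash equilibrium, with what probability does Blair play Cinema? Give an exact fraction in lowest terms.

5/7

Blair's mix q on Football must make Alex indifferent between Football and Cinema.
Alex's payoff from Football: 10q + 9(1−q). From Cinema: 5q + 11(1−q).
Set equal: 5q = 2(1−q) → q = 2/7.
Probability on Cinema is 1 − 2/7 = 5/7.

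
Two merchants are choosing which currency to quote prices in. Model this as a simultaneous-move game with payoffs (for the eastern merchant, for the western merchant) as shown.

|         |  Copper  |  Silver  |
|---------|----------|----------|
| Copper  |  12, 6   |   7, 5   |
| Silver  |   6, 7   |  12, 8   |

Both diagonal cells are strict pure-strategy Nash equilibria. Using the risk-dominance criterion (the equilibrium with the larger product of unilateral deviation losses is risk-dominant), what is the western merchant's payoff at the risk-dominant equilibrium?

6

At both Copper: the eastern merchant loses 12 − 6 = 6 by deviating; the western merchant loses 6 − 5 = 1. Product = 6·1 = 6.
At both Silver: the eastern merchant loses 12 − 7 = 5 by deviating; the western merchant loses 8 − 7 = 1. Product = 5·1 = 5.
6 > 5, so both Copper is risk-dominant. The western merchant's payoff there is 6.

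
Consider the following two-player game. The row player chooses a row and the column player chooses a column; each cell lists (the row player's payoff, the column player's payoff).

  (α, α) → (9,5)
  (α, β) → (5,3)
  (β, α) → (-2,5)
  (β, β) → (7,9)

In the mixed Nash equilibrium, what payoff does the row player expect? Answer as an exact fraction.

The column player mixes with probability q on α, chosen so the row player is indifferent: 9q + 5(1−q) = (-2)q + 7(1−q) gives q = 2/13.
The row player's expected payoff (from either row, since indifferent) is 9·2/13 + 5·11/13 = 73/13.

73/13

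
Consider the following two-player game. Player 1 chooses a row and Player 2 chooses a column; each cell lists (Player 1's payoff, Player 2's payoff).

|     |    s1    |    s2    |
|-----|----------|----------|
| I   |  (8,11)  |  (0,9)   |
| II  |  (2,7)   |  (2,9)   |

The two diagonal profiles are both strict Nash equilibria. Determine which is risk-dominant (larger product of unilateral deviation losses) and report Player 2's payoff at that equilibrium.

11

At (I, s1): Player 1 loses 8 − 2 = 6 by deviating; Player 2 loses 11 − 9 = 2. Product = 6·2 = 12.
At (II, s2): Player 1 loses 2 − 0 = 2 by deviating; Player 2 loses 9 − 7 = 2. Product = 2·2 = 4.
12 > 4, so (I, s1) is risk-dominant. Player 2's payoff there is 11.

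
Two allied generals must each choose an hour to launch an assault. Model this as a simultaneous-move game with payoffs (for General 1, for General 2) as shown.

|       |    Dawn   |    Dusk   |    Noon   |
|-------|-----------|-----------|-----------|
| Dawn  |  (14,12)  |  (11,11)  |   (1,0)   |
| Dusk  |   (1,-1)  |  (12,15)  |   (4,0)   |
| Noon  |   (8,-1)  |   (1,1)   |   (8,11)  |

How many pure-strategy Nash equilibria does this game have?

Both Dawn: General 1 gets 14 (best alternative 8); General 2 gets 12 (best alternative 11). Neither deviates — NE.
Both Dusk: General 1 gets 12 (best alternative 11); General 2 gets 15 (best alternative 0). Neither deviates — NE.
Both Noon: General 1 gets 8 (best alternative 4); General 2 gets 11 (best alternative 1). Neither deviates — NE.
(Dawn, Dusk) is not a NE: General 1 would switch to Dusk (12 > 11).
No other cell survives both best-response checks, so there are 3 pure NE.

3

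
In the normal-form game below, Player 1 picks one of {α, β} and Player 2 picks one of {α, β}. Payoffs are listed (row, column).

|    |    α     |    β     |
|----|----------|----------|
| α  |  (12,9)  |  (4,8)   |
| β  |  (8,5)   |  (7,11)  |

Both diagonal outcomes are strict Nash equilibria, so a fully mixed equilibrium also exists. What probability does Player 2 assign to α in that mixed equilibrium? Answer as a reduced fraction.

Player 2's mix q on α must make Player 1 indifferent between α and β.
Player 1's payoff from α: 12q + 4(1−q). From β: 8q + 7(1−q).
Set equal: 4q = 3(1−q) → q = 3/7.

3/7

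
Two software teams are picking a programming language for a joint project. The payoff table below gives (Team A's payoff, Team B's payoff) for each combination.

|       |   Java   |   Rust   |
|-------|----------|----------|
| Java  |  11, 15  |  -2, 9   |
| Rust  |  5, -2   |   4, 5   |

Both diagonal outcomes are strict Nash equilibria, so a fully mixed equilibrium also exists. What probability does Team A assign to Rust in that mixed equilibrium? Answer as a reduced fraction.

6/13

Team A's mix p on Java must make Team B indifferent between Java and Rust.
Team B's payoff from Java: 15p + (-2)(1−p). From Rust: 9p + 5(1−p).
Set equal: 6p = 7(1−p) → p = 7/13.
Probability on Rust is 1 − 7/13 = 6/13.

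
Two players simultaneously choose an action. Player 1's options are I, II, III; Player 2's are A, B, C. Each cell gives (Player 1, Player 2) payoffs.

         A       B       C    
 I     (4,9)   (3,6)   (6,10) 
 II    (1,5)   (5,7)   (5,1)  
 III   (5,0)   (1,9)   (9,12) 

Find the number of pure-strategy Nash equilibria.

2

(II, B): Player 1 gets 5 (best alternative 3); Player 2 gets 7 (best alternative 5). Neither deviates — NE.
(III, C): Player 1 gets 9 (best alternative 6); Player 2 gets 12 (best alternative 9). Neither deviates — NE.
(I, A) is not a NE: Player 1 would switch to III (5 > 4).
No other cell survives both best-response checks, so there are 2 pure NE.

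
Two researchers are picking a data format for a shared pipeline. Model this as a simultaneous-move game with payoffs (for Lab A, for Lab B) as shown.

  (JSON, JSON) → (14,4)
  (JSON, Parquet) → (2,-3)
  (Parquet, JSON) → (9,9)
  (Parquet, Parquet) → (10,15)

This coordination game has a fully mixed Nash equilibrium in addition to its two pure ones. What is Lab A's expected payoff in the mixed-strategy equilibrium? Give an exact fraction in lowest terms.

Lab B mixes with probability q on JSON, chosen so Lab A is indifferent: 14q + 2(1−q) = 9q + 10(1−q) gives q = 8/13.
Lab A's expected payoff (from either row, since indifferent) is 14·8/13 + 2·5/13 = 122/13.

122/13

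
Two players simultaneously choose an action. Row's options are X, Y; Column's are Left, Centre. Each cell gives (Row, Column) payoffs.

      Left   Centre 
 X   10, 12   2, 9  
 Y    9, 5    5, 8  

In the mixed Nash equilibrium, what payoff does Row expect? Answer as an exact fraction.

8

Column mixes with probability q on Left, chosen so Row is indifferent: 10q + 2(1−q) = 9q + 5(1−q) gives q = 3/4.
Row's expected payoff (from either row, since indifferent) is 10·3/4 + 2·1/4 = 8.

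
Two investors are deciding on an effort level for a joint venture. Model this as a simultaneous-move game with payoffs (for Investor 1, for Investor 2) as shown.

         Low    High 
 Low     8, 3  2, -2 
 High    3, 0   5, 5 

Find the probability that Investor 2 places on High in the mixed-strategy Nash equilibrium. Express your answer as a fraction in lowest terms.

5/8

Investor 2's mix q on Low must make Investor 1 indifferent between Low and High.
Investor 1's payoff from Low: 8q + 2(1−q). From High: 3q + 5(1−q).
Set equal: 5q = 3(1−q) → q = 3/8.
Probability on High is 1 − 3/8 = 5/8.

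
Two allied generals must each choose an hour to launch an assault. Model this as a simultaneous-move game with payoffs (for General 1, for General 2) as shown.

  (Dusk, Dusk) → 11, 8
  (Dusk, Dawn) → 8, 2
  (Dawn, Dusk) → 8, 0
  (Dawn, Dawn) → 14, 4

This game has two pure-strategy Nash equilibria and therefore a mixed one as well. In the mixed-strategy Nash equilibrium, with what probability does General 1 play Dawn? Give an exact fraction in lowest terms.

General 1's mix p on Dusk must make General 2 indifferent between Dusk and Dawn.
General 2's payoff from Dusk: 8p + 0(1−p). From Dawn: 2p + 4(1−p).
Set equal: 6p = 4(1−p) → p = 4/10 = 2/5.
Probability on Dawn is 1 − 2/5 = 3/5.

3/5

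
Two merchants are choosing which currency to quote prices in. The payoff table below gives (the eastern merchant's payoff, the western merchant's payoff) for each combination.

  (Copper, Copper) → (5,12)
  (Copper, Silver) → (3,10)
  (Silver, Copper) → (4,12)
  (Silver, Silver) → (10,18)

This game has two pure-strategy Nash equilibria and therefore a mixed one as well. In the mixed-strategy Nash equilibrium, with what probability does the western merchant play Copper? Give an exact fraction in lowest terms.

7/8

The western merchant's mix q on Copper must make the eastern merchant indifferent between Copper and Silver.
The eastern merchant's payoff from Copper: 5q + 3(1−q). From Silver: 4q + 10(1−q).
Set equal: 1q = 7(1−q) → q = 7/8.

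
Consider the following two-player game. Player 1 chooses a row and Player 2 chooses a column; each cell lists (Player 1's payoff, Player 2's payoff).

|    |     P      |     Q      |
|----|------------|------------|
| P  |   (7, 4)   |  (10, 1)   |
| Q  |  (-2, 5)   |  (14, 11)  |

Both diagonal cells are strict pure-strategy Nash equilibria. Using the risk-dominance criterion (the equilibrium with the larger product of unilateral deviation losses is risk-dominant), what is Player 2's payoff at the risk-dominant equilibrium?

At both P: Player 1 loses 7 − (-2) = 9 by deviating; Player 2 loses 4 − 1 = 3. Product = 9·3 = 27.
At both Q: Player 1 loses 14 − 10 = 4 by deviating; Player 2 loses 11 − 5 = 6. Product = 4·6 = 24.
27 > 24, so both P is risk-dominant. Player 2's payoff there is 4.

4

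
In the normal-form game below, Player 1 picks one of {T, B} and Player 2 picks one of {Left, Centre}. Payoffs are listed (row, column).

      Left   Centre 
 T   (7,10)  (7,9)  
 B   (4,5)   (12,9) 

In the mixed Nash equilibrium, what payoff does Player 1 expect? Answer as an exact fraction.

7

Player 2 mixes with probability q on Left, chosen so Player 1 is indifferent: 7q + 7(1−q) = 4q + 12(1−q) gives q = 5/8.
Player 1's expected payoff (from either row, since indifferent) is 7·5/8 + 7·3/8 = 7.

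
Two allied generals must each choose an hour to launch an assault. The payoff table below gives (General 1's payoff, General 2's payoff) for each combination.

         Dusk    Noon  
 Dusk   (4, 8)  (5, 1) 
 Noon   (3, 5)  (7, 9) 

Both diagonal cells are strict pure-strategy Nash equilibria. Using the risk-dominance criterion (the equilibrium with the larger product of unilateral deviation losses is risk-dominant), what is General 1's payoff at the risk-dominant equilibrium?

At both Dusk: General 1 loses 4 − 3 = 1 by deviating; General 2 loses 8 − 1 = 7. Product = 1·7 = 7.
At both Noon: General 1 loses 7 − 5 = 2 by deviating; General 2 loses 9 − 5 = 4. Product = 2·4 = 8.
8 > 7, so both Noon is risk-dominant. General 1's payoff there is 7.

7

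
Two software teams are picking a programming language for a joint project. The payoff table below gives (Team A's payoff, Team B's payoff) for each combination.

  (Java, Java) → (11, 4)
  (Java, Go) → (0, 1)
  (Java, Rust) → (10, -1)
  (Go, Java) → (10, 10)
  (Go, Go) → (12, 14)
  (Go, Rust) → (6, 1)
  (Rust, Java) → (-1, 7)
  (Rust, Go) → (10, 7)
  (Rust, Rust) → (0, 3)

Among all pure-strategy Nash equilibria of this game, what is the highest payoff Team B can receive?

14

Both Java is a pure NE (Team A: 11 ≥ 10; Team B: 4 ≥ 1). Team B gets 4.
Both Go is a pure NE (Team A: 12 ≥ 10; Team B: 14 ≥ 10). Team B gets 14.
Every other cell has a profitable deviation for at least one player. Highest of {4, 14} is 14.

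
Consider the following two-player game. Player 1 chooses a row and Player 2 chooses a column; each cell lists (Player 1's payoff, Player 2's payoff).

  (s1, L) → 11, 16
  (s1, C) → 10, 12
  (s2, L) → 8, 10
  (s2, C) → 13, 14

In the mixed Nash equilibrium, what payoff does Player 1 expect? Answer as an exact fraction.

21/2

Player 2 mixes with probability q on L, chosen so Player 1 is indifferent: 11q + 10(1−q) = 8q + 13(1−q) gives q = 1/2.
Player 1's expected payoff (from either row, since indifferent) is 11·1/2 + 10·1/2 = 21/2.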